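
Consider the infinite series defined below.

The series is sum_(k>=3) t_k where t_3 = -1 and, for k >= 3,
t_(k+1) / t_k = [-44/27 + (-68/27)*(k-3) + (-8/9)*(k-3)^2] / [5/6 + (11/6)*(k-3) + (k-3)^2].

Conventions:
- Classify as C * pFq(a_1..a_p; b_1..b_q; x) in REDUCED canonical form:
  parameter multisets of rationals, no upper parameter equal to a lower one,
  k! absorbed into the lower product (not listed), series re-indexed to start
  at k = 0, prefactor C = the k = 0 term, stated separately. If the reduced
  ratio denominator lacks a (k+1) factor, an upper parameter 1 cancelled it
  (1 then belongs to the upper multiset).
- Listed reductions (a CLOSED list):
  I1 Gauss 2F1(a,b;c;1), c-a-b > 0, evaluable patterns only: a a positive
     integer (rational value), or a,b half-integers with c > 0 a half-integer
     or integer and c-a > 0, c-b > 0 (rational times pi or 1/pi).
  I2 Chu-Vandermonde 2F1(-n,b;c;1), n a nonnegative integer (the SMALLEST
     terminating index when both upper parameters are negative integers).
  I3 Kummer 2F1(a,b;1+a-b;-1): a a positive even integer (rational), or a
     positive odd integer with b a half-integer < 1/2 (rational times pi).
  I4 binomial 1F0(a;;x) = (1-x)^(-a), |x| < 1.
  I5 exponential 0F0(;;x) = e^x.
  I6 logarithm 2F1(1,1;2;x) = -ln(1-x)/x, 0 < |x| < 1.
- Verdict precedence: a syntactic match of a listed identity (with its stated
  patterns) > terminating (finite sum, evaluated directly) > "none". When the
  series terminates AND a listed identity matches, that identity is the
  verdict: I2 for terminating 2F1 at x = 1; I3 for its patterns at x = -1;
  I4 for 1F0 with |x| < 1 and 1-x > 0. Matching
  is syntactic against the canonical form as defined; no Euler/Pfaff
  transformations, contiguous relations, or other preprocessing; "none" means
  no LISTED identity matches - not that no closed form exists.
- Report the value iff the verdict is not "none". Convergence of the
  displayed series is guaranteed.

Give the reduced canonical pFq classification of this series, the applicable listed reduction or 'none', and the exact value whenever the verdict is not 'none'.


The tell: t_0 = -1 here, and roots of the ratio polynomials (prefactor -1) are the negated parameters.
Adjacent-term ratio: r(k) = (-8/9) * (k+1) (k+11/6) / [(k+5/6) (k+1)] - rational; roots negated = parameters, x = (-8/9), C = -1.

Prefactor -1, argument -8/9: 2F1 with upper {1, 11/6} over lower {5/6}. Verdict: no listed reduction: x = -8/9 and upper {1, 11/6} fail every I1-I6 pattern.


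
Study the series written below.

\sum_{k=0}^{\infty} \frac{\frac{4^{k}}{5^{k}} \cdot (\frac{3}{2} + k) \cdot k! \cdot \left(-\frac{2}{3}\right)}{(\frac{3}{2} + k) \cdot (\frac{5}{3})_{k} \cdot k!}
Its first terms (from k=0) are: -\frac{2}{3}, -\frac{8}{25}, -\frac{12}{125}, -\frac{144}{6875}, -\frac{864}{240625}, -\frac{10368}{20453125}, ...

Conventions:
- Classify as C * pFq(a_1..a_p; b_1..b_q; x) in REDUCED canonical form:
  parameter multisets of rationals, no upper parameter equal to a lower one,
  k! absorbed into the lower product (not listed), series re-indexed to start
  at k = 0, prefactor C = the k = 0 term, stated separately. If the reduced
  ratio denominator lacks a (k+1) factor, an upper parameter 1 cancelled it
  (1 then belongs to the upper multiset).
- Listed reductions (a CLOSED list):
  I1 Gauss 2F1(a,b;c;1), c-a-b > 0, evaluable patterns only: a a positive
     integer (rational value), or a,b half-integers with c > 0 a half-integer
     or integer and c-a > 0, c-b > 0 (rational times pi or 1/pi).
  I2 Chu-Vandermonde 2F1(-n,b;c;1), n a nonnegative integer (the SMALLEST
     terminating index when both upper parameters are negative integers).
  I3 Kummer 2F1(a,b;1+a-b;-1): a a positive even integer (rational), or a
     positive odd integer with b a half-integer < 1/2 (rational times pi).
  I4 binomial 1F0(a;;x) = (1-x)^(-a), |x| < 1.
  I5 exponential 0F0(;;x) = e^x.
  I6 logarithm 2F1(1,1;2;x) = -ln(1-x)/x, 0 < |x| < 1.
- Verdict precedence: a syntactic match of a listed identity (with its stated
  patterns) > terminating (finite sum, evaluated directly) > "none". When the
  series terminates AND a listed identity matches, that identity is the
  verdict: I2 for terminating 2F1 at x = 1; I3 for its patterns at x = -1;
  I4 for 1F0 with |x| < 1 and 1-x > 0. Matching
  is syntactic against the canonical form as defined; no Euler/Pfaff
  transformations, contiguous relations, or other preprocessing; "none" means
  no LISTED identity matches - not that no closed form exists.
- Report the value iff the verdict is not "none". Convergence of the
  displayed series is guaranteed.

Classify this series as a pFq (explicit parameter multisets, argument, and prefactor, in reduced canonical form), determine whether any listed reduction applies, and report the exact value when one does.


Reduced: x = \frac{4}{5}, 1F1, upper = {1}, lower = {\frac{5}{3}}, C = -\frac{2}{3}. Verdict: none (x = \frac{4}{5}): each listed identity misses the multisets {1} ; {\frac{5}{3}}.

The tell: x = \frac{4}{5} and striking the common factor k + 3/2 reduces the term (C = -2/3).
Step ratio: r(k) = \frac{4}{5} * (k+1) / [(k+\frac{5}{3}) (k+1)] - rational in k. x = \frac{4}{5}; t_0 = -\frac{2}{3}; negate the roots.


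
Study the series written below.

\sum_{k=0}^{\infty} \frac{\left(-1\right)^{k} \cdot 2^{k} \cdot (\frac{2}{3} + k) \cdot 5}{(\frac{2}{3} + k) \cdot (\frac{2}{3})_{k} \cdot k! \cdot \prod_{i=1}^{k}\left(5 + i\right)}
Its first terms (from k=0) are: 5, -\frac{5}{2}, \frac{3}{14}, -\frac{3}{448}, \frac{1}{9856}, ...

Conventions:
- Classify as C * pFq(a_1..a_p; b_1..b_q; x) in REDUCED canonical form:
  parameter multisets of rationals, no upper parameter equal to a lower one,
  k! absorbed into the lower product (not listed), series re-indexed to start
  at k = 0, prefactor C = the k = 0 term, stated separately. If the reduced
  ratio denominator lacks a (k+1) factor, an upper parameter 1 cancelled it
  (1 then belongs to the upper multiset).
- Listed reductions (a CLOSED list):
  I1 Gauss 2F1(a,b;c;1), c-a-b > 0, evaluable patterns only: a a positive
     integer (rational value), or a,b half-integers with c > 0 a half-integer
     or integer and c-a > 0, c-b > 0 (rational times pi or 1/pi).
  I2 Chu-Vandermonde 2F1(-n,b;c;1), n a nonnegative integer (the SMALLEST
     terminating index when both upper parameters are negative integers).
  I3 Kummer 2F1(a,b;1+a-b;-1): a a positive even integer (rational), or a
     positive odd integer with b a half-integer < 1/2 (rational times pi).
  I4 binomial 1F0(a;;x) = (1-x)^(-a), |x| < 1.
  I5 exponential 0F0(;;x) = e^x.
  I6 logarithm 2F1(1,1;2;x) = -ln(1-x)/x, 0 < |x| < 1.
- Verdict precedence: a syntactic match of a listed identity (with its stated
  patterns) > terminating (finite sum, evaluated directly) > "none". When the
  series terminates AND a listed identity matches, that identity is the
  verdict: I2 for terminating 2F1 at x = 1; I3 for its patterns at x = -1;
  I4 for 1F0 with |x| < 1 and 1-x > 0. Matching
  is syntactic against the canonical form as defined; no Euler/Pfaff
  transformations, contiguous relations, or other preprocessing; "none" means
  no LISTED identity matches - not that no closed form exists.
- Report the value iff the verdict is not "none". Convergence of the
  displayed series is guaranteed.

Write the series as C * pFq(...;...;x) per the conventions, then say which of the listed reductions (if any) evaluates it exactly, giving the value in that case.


Canonical form: C = 5 times 0F2 with upper {-}, lower {\frac{2}{3}, 6}, x = -2. Verdict: no listed reduction: x = -2 and upper {-} fail every I1-I6 pattern.

Key observation: with t_0 = 5, the factor k + 2/3 cancels (top and bottom), leaving C = 5, x = -2.
Term ratio: r(k) = -2 * 1 / [(k+\frac{2}{3}) (k+6) (k+1)] - rational in k. x = -2; t_0 = 5; negate the roots.


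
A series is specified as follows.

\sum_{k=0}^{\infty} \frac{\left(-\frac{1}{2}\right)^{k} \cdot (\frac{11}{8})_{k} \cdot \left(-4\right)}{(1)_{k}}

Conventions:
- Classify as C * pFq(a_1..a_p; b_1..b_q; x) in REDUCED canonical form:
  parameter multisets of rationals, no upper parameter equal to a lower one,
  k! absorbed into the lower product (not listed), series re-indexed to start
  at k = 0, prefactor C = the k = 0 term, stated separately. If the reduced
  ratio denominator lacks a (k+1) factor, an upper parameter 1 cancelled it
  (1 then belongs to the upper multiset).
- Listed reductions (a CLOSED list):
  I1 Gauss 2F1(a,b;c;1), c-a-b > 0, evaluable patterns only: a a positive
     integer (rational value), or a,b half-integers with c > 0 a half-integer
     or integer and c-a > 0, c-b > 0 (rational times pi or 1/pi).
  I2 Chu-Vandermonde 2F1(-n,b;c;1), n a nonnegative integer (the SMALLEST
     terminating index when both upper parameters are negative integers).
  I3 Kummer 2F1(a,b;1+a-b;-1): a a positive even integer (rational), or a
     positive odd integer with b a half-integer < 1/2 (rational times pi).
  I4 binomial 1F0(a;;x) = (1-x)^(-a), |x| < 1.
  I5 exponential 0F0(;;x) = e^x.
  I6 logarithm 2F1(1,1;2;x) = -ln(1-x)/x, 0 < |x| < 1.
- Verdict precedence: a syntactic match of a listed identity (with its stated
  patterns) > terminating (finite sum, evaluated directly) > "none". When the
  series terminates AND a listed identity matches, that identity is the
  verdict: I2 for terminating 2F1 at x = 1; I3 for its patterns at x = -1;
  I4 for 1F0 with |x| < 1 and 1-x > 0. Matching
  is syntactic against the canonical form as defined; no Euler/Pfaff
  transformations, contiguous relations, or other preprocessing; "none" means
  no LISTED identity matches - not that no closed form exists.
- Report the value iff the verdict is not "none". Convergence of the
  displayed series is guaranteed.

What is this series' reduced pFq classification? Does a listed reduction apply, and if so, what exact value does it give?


Classification (C = -4): 1F0 with upper {\frac{11}{8}}, lower {-}, argument x = -\frac{1}{2}. Verdict (x = -\frac{1}{2}): binomial (I4) applies (the 1F0 binomial series: exponent -11/8, x = -\frac{1}{2}). Sum: \left(-4\right) \cdot \left(\frac{3}{2}\right)^{-\frac{11}{8}}.

Key observation: from the first term -4: (1)_k (C = -4) is k! itself.
Term ratio: r(k) = -\frac{1}{2} * (k+\frac{11}{8}) / [(k+1)] - rational; roots negated = parameters, x = -\frac{1}{2}, C = -4.


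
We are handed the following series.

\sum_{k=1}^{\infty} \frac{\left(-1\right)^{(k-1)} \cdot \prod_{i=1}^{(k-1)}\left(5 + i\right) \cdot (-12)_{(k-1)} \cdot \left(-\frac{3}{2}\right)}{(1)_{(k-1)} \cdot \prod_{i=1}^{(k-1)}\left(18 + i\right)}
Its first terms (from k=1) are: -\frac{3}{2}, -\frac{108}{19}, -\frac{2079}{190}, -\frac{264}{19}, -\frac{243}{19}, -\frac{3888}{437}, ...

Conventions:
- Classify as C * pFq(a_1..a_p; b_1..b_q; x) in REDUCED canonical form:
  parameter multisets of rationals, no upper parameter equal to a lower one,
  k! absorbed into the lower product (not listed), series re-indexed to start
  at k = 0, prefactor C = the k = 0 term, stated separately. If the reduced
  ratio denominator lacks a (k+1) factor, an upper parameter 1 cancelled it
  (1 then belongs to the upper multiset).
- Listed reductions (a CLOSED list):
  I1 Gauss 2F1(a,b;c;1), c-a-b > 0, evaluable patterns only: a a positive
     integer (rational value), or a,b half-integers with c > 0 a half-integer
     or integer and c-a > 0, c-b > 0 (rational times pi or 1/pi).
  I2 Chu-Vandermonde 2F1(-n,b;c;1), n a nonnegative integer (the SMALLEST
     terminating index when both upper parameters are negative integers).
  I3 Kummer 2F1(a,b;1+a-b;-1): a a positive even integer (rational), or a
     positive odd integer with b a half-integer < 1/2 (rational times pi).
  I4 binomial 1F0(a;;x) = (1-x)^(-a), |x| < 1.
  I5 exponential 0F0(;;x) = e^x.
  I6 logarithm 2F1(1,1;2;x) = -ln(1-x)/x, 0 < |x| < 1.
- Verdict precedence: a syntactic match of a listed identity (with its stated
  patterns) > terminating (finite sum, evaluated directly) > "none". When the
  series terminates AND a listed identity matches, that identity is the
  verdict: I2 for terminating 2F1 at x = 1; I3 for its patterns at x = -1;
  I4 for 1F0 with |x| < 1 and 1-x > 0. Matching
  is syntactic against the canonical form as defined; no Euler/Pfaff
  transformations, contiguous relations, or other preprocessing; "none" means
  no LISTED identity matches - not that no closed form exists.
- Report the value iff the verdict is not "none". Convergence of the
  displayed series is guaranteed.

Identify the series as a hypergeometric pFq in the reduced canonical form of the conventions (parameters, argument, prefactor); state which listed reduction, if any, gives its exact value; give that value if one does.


Canonical form: C = -\frac{3}{2} times 2F1 with upper {-12, 6}, lower {19}, x = -1. Verdict: this is Kummer's theorem (I3) (x = -1; c = 19 equals 1+a-b for upper {-12, 6}: listed pattern). Hence: -\frac{306}{5}.

Key step: with t_0 = -\frac{3}{2}, the lower running product (C = -3/2) is a rising factorial.
Ratio: r(k) = -1 * (k-12) (k+6) / [(k+19) (k+1)] - rational in k, leading ratio -1; with t_0 = -\frac{3}{2}, classification follows.


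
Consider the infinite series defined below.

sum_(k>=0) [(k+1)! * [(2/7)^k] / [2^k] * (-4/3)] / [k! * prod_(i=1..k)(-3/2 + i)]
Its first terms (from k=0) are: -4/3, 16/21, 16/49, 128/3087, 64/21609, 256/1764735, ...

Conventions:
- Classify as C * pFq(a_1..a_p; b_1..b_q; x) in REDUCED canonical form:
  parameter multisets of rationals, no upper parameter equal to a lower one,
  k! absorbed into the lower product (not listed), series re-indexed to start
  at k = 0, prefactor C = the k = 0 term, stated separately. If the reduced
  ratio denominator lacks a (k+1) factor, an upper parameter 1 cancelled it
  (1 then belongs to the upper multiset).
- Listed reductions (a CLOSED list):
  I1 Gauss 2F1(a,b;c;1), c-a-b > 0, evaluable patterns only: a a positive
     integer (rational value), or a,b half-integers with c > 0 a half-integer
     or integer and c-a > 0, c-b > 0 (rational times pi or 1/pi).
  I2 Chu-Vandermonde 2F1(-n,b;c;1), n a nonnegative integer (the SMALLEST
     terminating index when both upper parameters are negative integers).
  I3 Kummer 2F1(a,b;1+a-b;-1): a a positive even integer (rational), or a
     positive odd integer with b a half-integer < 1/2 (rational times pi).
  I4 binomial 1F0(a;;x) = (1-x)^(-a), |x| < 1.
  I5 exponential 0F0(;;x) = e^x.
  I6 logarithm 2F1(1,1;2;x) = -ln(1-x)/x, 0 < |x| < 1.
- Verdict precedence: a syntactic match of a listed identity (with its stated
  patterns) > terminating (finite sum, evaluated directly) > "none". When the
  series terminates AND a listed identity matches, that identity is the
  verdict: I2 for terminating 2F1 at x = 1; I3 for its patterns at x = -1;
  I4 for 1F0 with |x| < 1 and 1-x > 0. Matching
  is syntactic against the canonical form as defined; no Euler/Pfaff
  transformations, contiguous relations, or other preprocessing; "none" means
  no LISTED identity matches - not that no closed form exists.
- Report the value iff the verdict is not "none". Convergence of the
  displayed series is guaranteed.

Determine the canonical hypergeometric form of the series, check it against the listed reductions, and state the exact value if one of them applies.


Reduced: x = 1/7, 1F1, upper = {2}, lower = {-1/2}, C = -4/3. Verdict: none. No listed pattern accepts 1F1(2; -1/2; 1/7).

The tell: t_0 being -4/3, the lower running product (C = -4/3) is a rising factorial.
Adjacent-term ratio: r(k) = (1/7) * (k+2) / [(k-1/2) (k+1)] - rational in k. x = (1/7); t_0 = -4/3; negate the roots.


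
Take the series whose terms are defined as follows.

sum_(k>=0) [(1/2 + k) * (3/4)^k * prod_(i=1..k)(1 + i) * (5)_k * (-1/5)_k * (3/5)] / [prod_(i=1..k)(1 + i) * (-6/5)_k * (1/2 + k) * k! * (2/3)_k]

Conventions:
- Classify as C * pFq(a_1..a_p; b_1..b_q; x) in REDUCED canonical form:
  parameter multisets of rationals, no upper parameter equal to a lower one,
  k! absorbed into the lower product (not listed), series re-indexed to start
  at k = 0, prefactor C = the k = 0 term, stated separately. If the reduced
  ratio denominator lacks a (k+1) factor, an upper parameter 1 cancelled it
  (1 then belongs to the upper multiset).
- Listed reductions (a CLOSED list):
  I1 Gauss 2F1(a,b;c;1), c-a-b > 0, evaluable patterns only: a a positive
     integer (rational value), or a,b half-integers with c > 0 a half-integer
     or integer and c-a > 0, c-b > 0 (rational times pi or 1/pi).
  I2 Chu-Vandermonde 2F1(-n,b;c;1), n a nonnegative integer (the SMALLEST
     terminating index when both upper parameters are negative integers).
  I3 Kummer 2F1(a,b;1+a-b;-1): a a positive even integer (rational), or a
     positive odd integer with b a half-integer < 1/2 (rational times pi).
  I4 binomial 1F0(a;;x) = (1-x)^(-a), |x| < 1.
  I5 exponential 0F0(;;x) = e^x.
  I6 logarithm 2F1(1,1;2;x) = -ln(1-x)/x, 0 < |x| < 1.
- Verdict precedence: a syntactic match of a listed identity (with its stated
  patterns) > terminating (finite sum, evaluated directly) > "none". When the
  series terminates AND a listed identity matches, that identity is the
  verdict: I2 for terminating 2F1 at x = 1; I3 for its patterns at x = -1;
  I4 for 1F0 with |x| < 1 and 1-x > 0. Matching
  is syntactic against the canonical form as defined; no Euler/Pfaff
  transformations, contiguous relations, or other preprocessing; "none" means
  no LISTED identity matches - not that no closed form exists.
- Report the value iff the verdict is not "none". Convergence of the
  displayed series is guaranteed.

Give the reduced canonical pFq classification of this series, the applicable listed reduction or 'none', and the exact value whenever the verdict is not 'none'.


Prefactor 3/5, argument 3/4: 2F2 with upper {-1/5, 5} over lower {-6/5, 2/3}. Verdict: none. A 2F2 with upper {-1/5, 5} fits none of I1-I6 at x = 3/4; the sum runs forever.

First insight: with t_0 = 3/5, the running product (C = 3/5) telescopes to a rising factorial.
Consecutive-term ratio: r(k) = (3/4) * (k-1/5) (k+5) / [(k-6/5) (k+2/3) (k+1)] ; factor over Q: parameters, x = (3/4), and C = 3/5.


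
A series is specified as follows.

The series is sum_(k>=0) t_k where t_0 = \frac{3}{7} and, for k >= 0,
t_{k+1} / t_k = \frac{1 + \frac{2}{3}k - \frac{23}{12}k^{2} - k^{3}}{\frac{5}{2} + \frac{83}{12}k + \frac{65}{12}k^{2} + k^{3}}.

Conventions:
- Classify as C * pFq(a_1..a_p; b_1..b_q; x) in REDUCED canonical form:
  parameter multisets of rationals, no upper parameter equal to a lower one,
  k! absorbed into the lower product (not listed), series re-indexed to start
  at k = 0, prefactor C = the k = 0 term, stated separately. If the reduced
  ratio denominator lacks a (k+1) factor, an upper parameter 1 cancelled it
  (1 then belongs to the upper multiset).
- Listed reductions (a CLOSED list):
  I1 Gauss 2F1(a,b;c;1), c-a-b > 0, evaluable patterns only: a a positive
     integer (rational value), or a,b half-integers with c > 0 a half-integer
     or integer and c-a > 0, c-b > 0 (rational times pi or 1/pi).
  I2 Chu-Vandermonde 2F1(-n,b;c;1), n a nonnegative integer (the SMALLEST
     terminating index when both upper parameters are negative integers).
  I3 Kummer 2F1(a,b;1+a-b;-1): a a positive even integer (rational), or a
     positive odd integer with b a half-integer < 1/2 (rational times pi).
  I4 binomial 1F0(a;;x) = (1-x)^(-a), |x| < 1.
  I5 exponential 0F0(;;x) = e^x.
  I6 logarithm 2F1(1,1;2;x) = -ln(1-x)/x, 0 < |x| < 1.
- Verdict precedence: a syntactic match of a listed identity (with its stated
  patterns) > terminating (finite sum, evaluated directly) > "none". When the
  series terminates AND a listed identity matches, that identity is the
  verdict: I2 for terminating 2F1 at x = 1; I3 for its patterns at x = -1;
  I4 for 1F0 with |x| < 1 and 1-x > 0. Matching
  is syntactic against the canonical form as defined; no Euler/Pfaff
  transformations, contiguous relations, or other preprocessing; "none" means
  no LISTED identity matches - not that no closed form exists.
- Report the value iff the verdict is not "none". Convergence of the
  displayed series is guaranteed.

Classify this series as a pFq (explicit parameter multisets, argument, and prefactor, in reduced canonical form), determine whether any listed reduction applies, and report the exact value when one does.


x = -1 here; the reduced form reads 2F1, upper {-\frac{3}{4}, 2}, lower {\frac{15}{4}}, C = \frac{3}{7}. Verdict: this is the Kummer evaluation I3 (x = -1; c = \frac{15}{4} equals 1+a-b for upper {-\frac{3}{4}, 2}: listed pattern). Its exact value is \frac{33}{56}.

The tell: t_0 = \frac{3}{7} here, and the ratio is unreduced: k + 2/3 divides both sides (C = 3/7).
Term ratio: r(k) = -1 * (k-\frac{3}{4}) (k+2) / [(k+\frac{15}{4}) (k+1)] - rational in k, leading ratio -1; with t_0 = \frac{3}{7}, classification follows.


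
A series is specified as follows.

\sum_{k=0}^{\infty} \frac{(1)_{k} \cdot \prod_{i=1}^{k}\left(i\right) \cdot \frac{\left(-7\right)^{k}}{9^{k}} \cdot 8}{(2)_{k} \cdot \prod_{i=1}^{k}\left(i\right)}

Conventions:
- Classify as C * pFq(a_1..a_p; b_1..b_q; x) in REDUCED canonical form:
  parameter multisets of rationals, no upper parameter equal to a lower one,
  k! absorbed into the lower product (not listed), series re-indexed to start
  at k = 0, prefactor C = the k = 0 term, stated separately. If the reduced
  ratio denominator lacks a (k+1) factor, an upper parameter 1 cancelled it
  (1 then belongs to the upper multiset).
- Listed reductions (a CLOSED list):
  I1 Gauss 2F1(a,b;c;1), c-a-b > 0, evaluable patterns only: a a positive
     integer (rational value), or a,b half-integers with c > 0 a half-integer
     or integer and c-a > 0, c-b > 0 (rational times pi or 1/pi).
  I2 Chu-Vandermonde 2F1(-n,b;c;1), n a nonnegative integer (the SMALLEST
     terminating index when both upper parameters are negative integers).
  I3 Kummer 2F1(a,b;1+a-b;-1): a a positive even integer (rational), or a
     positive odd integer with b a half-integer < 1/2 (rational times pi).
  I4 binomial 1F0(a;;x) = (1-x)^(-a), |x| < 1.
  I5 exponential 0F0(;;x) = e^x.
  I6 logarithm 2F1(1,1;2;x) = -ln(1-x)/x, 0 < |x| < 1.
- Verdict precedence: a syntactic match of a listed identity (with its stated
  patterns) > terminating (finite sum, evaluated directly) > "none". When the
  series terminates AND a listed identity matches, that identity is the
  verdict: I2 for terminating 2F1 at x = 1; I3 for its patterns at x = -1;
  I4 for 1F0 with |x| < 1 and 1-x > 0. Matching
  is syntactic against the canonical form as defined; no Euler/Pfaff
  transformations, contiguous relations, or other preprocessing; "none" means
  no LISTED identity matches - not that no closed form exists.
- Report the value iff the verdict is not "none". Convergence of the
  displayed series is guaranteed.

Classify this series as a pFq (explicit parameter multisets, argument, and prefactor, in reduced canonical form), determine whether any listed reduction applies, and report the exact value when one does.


This is 8 * 2F1(1, 1; 2; -\frac{7}{9}) in reduced canonical form. Verdict: this is logarithm (I6) (the logarithm: parameters (1,1;2), x = -\frac{7}{9}). Its exact value is \frac{72}{7} \cdot \ln\left(\frac{16}{9}\right).

The tell: t_0 = 8 here, and the running product (C = 8, x = -7/9) telescopes to a rising factorial.
Term ratio: r(k) = -\frac{7}{9} * (k+1) (k+1) / [(k+2) (k+1)] - rational in k. x = -\frac{7}{9}; t_0 = 8; negate the roots.


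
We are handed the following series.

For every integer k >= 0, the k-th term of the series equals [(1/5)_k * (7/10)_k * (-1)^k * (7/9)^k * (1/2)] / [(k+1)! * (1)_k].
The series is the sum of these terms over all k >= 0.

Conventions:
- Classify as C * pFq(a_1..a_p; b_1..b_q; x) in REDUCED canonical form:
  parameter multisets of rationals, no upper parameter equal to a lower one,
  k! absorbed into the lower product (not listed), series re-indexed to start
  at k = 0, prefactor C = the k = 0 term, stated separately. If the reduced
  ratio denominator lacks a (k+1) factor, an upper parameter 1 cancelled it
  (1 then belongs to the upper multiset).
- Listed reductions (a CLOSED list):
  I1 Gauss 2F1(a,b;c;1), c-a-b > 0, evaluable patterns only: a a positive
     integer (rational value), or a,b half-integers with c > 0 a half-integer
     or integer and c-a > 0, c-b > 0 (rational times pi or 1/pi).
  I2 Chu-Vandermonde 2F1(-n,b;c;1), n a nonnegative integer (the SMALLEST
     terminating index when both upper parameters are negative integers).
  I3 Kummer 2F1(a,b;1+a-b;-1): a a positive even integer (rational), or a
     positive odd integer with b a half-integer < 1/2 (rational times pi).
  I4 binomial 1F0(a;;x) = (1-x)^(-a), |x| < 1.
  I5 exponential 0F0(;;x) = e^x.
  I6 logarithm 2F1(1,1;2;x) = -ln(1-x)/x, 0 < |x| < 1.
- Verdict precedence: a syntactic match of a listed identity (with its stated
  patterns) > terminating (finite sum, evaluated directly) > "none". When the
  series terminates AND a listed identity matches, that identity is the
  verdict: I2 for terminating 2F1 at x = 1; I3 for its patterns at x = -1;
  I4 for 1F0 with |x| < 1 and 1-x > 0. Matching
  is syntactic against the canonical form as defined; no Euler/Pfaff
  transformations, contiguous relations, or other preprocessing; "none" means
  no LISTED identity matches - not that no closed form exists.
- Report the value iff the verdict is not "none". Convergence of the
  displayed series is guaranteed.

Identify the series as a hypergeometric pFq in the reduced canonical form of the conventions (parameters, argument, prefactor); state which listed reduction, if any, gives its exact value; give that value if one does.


First insight: with t_0 = 1/2, the (-1)^k factor (prefactor 1/2) folds into the argument's sign.
Ratio: r(k) = (-7/9) * (k+1/5) (k+7/10) / [(k+2) (k+1)] - rational; roots negated = parameters, x = (-7/9), C = 1/2.

x = -7/9 here; the reduced form reads 2F1, upper {1/5, 7/10}, lower {2}, C = 1/2. Verdict: none - this 2F1 at x = -7/9 matches no listed pattern, and upper {1/5, 7/10} holds no stopper.


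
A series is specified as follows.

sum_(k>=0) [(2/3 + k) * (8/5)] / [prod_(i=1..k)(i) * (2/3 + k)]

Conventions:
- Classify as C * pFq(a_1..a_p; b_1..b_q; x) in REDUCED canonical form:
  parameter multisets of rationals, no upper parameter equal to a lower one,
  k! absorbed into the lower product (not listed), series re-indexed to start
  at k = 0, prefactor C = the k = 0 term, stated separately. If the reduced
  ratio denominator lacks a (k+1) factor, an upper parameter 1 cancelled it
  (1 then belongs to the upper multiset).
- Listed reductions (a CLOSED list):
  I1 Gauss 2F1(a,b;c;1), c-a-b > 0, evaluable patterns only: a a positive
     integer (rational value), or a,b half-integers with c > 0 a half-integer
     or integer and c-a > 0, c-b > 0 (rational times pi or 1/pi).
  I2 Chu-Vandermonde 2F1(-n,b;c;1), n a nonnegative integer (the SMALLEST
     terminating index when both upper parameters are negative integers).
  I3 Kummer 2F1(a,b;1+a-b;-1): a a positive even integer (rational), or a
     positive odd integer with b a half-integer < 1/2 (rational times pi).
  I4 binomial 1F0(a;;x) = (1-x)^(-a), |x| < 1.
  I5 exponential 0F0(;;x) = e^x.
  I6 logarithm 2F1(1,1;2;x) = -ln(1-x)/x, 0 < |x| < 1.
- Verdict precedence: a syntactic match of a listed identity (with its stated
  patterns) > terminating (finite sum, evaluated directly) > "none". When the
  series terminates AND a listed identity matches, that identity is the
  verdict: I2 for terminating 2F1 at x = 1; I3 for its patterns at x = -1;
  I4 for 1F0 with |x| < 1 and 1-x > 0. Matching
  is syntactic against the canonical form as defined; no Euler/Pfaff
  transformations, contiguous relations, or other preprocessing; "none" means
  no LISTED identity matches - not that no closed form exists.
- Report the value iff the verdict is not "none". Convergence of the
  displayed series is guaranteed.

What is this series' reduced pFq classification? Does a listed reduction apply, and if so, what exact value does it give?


Canonical form: C = 8/5 times 0F0 with upper {-}, lower {-}, x = 1. Verdict: exponential (I5) matches (the 0F0 exponential series at x = 1). Its exact value is (8/5) * e^(1).

First insight: t_0 = 8/5 here, and the product of the first k integers (C = 8/5) is k!.
Adjacent-term ratio: r(k) = 1 * 1 / [(k+1)] - rational in k, leading ratio 1; with t_0 = 8/5, classification follows.


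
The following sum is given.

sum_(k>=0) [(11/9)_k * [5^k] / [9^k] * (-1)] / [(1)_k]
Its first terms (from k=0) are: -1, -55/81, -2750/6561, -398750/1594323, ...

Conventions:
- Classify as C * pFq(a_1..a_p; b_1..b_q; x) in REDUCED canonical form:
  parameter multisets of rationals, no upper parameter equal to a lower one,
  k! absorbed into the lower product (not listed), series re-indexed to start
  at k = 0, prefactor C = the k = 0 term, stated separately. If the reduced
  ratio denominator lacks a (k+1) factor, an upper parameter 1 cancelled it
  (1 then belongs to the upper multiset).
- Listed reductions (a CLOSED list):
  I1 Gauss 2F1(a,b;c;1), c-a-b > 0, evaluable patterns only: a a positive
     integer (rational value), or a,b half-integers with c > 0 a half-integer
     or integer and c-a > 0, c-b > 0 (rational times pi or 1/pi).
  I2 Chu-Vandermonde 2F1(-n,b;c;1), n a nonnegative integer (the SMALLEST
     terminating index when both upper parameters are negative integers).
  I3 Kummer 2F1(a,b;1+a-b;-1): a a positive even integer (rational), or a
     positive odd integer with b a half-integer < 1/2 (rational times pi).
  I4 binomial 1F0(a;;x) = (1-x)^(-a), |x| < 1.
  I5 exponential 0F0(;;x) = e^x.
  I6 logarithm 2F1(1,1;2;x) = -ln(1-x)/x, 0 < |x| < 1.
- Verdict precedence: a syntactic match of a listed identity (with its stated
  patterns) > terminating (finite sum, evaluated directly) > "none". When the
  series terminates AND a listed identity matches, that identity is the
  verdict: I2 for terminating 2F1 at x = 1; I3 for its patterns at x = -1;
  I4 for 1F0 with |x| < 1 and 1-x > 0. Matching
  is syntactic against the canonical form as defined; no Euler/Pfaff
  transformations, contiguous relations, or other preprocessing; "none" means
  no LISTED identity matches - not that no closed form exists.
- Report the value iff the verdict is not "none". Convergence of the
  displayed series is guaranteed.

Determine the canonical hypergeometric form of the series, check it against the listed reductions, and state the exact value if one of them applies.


First insight: x = (5/9) and the two geometric factors (C = -1) combine into one argument.
Step ratio: r(k) = (5/9) * (k+11/9) / [(k+1)] - rational; roots negated = parameters, x = (5/9), C = -1.

At argument 5/9: a 1F0 with upper {11/9}, lower {-}, scaled by C = -1. Verdict: this is the I4 binomial reduction (the 1F0 binomial series: exponent -11/9, x = 5/9). Value: (-1) * (4/9)^(-11/9).


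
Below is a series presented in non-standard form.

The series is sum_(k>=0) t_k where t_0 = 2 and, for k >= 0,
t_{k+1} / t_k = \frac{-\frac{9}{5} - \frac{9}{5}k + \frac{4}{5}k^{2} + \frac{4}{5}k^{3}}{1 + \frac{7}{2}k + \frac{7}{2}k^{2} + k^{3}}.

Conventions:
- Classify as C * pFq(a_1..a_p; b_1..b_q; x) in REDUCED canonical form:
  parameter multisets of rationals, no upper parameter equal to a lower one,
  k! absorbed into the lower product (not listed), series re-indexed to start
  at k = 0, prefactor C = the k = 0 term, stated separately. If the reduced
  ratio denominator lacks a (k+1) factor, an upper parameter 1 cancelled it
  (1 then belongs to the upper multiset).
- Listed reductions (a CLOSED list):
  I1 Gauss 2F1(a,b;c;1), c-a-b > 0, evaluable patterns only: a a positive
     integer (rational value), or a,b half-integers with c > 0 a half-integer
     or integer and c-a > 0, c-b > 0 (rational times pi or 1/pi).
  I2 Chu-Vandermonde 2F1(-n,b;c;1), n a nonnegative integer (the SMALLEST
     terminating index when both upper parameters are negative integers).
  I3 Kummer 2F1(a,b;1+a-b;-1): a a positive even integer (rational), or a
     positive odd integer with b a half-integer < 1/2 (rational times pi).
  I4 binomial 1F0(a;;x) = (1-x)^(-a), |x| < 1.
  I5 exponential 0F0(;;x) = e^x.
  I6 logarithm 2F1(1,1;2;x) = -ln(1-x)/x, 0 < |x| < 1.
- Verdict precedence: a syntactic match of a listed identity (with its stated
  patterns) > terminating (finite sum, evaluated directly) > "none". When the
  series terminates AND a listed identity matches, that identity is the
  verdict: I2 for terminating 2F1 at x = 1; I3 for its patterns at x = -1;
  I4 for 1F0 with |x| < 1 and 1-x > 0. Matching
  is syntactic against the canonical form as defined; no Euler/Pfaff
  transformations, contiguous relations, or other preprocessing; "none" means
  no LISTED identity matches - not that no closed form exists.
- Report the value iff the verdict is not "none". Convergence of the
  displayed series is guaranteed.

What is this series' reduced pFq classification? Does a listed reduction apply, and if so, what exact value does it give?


This is 2 * 3F2(-\frac{3}{2}, 1, \frac{3}{2}; \frac{1}{2}, 2; \frac{4}{5}) in reduced canonical form. Verdict: none. Every listed pattern misses the 3F2 form at \frac{4}{5}, upper {-\frac{3}{2}, 1, \frac{3}{2}}.

Structural cue: from the first term 2: the expanded ratio factors over Q; prefactor 2, roots give parameters.
Step ratio: r(k) = \frac{4}{5} * (k-\frac{3}{2}) (k+1) (k+\frac{3}{2}) / [(k+\frac{1}{2}) (k+2) (k+1)] - rational in k. x = \frac{4}{5}; t_0 = 2; negate the roots.


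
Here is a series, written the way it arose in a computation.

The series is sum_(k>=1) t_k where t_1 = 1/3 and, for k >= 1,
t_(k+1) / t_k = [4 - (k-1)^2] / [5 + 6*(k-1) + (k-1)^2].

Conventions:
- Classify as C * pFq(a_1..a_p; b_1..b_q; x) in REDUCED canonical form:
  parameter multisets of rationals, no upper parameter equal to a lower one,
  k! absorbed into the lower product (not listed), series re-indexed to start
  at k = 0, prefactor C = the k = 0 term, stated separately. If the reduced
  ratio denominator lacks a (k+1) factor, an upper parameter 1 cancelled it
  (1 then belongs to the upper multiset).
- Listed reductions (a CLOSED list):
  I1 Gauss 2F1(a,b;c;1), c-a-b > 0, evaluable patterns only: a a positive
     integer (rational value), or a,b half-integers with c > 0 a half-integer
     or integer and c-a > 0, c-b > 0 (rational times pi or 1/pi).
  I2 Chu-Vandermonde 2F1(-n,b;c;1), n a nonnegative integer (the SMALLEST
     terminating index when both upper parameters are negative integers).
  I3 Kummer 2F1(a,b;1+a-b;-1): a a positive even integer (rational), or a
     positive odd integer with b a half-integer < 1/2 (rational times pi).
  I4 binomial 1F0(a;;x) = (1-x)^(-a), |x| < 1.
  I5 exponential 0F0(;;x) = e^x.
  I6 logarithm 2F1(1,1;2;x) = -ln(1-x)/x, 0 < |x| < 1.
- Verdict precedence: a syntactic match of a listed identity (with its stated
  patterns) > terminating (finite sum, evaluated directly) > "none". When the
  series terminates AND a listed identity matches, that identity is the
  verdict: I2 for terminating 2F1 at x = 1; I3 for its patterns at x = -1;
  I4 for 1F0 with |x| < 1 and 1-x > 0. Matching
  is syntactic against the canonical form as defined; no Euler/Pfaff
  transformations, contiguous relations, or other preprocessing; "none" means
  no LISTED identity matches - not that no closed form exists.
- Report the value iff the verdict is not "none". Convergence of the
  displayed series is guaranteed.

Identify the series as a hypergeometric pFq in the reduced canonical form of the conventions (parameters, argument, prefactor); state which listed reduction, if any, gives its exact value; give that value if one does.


With C = 1/3: the canonical form is 2F1(-2, 2; 5; -1). Verdict: Kummer's theorem (I3) fires (x = -1; c = 5 equals 1+a-b for upper {-2, 2}: listed pattern). Exact value: 2/3.

Key step: t_0 being 1/3, factor the ratio over Q (C = 1/3, x = -1): negated roots = parameters.
Ratio: r(k) = (-1) * (k-2) (k+2) / [(k+5) (k+1)] - rational; roots negated = parameters, x = (-1), C = 1/3.


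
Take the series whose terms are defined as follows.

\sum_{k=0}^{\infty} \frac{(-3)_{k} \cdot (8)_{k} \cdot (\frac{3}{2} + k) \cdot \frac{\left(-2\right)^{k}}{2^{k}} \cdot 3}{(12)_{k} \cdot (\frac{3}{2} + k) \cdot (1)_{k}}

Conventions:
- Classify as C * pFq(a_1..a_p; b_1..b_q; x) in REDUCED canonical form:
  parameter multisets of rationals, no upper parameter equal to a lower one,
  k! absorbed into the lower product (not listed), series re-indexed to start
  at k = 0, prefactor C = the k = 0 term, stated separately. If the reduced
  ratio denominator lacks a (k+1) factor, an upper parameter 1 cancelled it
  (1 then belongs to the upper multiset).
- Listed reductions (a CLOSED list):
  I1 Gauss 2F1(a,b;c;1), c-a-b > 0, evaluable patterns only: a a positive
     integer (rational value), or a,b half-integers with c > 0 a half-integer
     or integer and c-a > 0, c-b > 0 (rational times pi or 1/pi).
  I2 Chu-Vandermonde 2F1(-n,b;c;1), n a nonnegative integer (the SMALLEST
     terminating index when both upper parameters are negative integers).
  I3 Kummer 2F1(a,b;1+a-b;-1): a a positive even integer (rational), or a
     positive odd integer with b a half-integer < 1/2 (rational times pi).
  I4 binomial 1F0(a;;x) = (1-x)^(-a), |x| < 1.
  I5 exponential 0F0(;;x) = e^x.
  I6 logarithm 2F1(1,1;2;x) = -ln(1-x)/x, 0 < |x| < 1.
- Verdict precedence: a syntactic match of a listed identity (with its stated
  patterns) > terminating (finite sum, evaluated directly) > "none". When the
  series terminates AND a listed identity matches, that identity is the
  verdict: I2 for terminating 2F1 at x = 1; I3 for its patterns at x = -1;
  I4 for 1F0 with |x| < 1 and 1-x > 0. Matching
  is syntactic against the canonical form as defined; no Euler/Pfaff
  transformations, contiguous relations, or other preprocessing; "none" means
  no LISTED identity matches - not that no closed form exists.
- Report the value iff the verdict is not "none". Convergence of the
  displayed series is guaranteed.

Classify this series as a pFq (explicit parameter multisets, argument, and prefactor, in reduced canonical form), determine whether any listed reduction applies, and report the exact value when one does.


Reduced: x = -1, 2F1, upper = {-3, 8}, lower = {12}, C = 3. Verdict: Kummer (I3) applies (x = -1; c = 12 equals 1+a-b for upper {-3, 8}: listed pattern). Its exact value is \frac{99}{7}.

Key observation: from the first term 3: (1)_k (prefactor 3) is k! itself.
Term ratio: r(k) = -1 * (k-3) (k+8) / [(k+12) (k+1)] - poly over poly, x = -1 from leading terms; C = 3 at k = 0.


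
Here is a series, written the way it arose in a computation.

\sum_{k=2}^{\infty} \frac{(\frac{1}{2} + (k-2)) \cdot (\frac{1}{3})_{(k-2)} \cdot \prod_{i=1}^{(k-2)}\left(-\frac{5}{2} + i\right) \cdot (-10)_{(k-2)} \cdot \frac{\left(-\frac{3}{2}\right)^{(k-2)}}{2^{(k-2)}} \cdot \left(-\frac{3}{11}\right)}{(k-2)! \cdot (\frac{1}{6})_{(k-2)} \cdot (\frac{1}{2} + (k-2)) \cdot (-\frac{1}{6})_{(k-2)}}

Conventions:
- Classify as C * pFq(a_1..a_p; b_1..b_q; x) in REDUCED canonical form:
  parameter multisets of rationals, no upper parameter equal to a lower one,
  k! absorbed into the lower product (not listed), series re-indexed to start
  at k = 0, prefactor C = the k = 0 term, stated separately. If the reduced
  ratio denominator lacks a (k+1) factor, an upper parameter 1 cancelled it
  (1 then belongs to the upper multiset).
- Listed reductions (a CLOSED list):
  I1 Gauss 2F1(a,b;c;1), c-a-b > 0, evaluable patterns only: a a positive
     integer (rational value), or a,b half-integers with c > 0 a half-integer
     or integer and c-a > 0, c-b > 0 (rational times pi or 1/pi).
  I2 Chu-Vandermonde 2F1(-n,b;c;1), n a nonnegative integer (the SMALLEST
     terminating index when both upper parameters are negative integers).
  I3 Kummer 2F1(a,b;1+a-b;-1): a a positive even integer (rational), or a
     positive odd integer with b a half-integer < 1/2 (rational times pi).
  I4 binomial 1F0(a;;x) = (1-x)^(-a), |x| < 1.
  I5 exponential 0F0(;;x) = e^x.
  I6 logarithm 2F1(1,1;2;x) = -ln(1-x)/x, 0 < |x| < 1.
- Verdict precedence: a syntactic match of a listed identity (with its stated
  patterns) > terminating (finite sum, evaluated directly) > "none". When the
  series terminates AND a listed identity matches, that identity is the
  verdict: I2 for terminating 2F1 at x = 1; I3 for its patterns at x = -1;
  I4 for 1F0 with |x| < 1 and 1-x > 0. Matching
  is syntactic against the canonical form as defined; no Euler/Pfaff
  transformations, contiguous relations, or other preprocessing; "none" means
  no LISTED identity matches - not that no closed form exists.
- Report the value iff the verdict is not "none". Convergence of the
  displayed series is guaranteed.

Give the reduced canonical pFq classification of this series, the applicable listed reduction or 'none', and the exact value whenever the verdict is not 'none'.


Structural cue: from the first term -\frac{3}{11}: the two k-th powers (prefactor -3/11) combine into one argument.
Ratio: r(k) = -\frac{3}{4} * (k-10) (k-\frac{3}{2}) (k+\frac{1}{3}) / [(k-\frac{1}{6}) (k+\frac{1}{6}) (k+1)] - rational in k, leading ratio -\frac{3}{4}; with t_0 = -\frac{3}{11}, classification follows.

With C = -\frac{3}{11}: the canonical form is 3F2(-10, -\frac{3}{2}, \frac{1}{3}; -\frac{1}{6}, \frac{1}{6}; -\frac{3}{4}). Verdict: terminating at k = 10: the factor (-10)_k kills every later term; summing the 11 survivors is exact. Exact value: \frac{464248881380951513940}{2698242153487777897}.
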